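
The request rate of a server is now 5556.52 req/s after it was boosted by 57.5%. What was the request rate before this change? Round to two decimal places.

3527.95 req/s

The overall multiplier applied was 1.575.
So the original request rate was 5556.52 ÷ 1.575 ≈ 3527.95 req/s.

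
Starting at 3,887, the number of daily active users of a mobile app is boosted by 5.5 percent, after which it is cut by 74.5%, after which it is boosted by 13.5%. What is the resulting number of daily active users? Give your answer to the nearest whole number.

Each change multiplies by a factor: 1.055 × 0.255 × 1.135 = 0.305343375.
3,887 × 0.305343375 = 1186.869698625 ≈ 1,187.

1,187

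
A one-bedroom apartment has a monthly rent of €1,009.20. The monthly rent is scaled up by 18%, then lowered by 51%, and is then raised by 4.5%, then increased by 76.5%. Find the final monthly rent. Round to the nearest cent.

After the 18% increase: €1,009.20 × 1.18 = €1190.856.
51% decrease: €1190.856 × 0.49 = €583.51944.
After the 4.5% increase: €583.51944 × 1.045 = €609.7778148.
After the 76.5% increase: €609.7778148 × 1.765 = €1076.257843122 ≈ €1,076.26.

€1,076.26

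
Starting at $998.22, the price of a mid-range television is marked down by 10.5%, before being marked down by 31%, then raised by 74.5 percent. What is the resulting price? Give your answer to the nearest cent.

Apply the 10.5% decrease: $998.22 × 0.895 = $893.4069.
Apply the 31% decrease: $893.4069 × 0.69 = $616.450761.
74.5% increase: $616.450761 × 1.745 = $1075.706577945 ≈ $1075.71.

$1075.71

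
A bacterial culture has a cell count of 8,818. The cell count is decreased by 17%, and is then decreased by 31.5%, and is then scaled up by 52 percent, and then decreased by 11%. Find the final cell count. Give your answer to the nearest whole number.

Apply the 17% decrease: 8,818 × 0.83 = 7318.94.
After the 31.5% decrease: 7318.94 × 0.685 = 5013.4739.
Apply the 52% increase: 5013.4739 × 1.52 = 7620.480328.
11% decrease: 7620.480328 × 0.89 = 6782.22749192 ≈ 6,782.

6,782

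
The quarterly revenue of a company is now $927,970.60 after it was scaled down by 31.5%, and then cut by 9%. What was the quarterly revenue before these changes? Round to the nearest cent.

$1,488,683.08

Undoing the 9% decrease: $927,970.60 ÷ 0.91 ≈ $1019747.912088.
Undoing the 31.5% decrease: $1019747.912088 ÷ 0.685 ≈ $1,488,683.08.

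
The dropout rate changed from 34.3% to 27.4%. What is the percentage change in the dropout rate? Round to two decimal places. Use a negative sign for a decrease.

-20.12%

The change is 27.4 − 34.3 = -6.9 percentage points.
Relative to the original 34.3%, that is -6.9 ÷ 34.3 ≈ -20.12%.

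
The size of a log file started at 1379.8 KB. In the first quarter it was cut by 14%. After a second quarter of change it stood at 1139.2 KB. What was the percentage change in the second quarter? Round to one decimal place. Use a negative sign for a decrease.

-4.0%

After the first quarter: 1379.8 × 0.86 = 1186.628.
Second-quarter multiplier: 1139.2 ÷ 1186.628 ≈ 0.96003.
That is a change of -4.0%.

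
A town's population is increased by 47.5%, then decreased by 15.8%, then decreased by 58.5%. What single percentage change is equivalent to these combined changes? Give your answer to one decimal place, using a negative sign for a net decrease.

-48.5%

The combined multiplier is 1.475 × 0.842 × 0.415 = 0.51540925.
That corresponds to a decrease of 48.5%.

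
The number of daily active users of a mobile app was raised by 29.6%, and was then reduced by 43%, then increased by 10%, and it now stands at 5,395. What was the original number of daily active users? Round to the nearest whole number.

Undoing the 10% increase: 5,395 ÷ 1.1 ≈ 4904.545455.
Undoing the 43% decrease: 4904.545455 ÷ 0.57 ≈ 8604.465711.
Undoing the 29.6% increase: 8604.465711 ÷ 1.296 ≈ 6,639.

6,639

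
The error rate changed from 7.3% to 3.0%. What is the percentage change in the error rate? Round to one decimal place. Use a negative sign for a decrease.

-58.9%

The change is 3.0 − 7.3 = -4.3 percentage points.
Relative to the original 7.3%, that is -4.3 ÷ 7.3 ≈ -58.9%.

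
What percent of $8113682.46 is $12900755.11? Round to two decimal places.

159.00%

$12900755.11 ÷ $8113682.46 ≈ 159.00%.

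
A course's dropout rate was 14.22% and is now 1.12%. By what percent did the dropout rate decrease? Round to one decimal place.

The change is 1.12 − 14.22 = -13.10 percentage points.
Relative to the original 14.22%, that is -13.10 ÷ 14.22 ≈ -92.1%.
So the dropout rate fell by 92.1%.

92.1%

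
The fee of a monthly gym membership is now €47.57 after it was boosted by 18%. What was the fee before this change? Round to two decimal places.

€40.31

The overall multiplier applied was 1.18.
So the original fee was €47.57 ÷ 1.18 ≈ €40.31.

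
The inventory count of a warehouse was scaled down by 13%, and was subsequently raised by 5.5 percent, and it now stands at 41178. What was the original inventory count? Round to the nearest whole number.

44864

Undoing the 5.5% increase: 41178 ÷ 1.055 ≈ 39031.279621.
Undoing the 13% decrease: 39031.279621 ÷ 0.87 ≈ 44864.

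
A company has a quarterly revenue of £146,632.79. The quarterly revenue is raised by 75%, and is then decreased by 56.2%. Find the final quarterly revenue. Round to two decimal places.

75% increase: £146,632.79 × 1.75 = £256607.3825.
56.2% decrease: £256607.3825 × 0.438 = £112394.033535 ≈ £112,394.03.

£112,394.03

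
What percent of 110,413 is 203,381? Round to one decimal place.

203,381 ÷ 110,413 ≈ 184.2%.

184.2%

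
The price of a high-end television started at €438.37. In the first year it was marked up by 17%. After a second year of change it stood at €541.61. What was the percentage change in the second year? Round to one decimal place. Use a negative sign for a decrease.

After the first year: €438.37 × 1.17 = €512.8929.
Second-year multiplier: €541.61 ÷ €512.8929 ≈ 1.05599.
That is a change of 5.6%.

5.6%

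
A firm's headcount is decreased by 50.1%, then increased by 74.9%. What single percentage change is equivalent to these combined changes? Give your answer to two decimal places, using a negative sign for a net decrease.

The combined multiplier is 0.499 × 1.749 = 0.872751.
That corresponds to a decrease of 12.72%.

-12.72%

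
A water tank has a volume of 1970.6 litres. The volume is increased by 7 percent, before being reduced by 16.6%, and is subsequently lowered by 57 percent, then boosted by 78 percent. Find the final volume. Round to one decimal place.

After the 7% increase: 1970.6 × 1.07 = 2108.542.
Apply the 16.6% decrease: 2108.542 × 0.834 = 1758.524028.
Apply the 57% decrease: 1758.524028 × 0.43 = 756.16533204.
After the 78% increase: 756.16533204 × 1.78 = 1345.9742910312 ≈ 1346.0.

1346.0 litres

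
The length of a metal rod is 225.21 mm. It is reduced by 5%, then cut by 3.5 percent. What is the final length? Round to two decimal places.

Each change multiplies by a factor: 0.95 × 0.965 = 0.91675.
225.21 × 0.91675 = 206.4612675 ≈ 206.46.

206.46 mm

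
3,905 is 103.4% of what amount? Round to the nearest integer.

3,777

3,905 ÷ 1.034 ≈ 3,777.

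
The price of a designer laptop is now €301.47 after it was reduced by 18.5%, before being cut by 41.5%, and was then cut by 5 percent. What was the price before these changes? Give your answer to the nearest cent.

Undoing the 5% decrease: €301.47 ÷ 0.95 ≈ €317.336842.
Undoing the 41.5% decrease: €317.336842 ÷ 0.585 ≈ €542.45614.
Undoing the 18.5% decrease: €542.45614 ÷ 0.815 ≈ €665.59.

€665.59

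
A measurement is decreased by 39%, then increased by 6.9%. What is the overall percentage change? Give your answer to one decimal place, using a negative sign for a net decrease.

A 39% decrease multiplies by 0.61.
Then a 6.9% increase: 0.61 × 1.069 = 0.65209.
Overall factor 0.65209, i.e. -34.8%.

-34.8%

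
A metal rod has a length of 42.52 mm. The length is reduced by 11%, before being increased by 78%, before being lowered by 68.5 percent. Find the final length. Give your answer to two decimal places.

21.22 mm

Each change multiplies by a factor: 0.89 × 1.78 × 0.315 = 0.499023.
42.52 × 0.499023 = 21.21845796 ≈ 21.22.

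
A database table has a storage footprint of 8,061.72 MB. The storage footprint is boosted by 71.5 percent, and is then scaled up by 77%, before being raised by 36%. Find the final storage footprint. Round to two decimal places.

Each change multiplies by a factor: 1.715 × 1.77 × 1.36 = 4.128348.
8,061.72 × 4.128348 = 33281.58563856 ≈ 33,281.59.

33,281.59 MB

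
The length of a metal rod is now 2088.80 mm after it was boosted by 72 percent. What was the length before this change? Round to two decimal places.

1214.42 mm

The overall multiplier applied was 1.72.
So the original length was 2088.80 ÷ 1.72 ≈ 1214.42 mm.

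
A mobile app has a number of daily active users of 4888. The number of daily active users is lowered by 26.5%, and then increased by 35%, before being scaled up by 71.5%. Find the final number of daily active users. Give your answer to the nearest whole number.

8318

26.5% decrease: 4888 × 0.735 = 3592.68.
Apply the 35% increase: 3592.68 × 1.35 = 4850.118.
After the 71.5% increase: 4850.118 × 1.715 = 8317.95237 ≈ 8318.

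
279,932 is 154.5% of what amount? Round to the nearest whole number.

279,932 ÷ 1.545 ≈ 181,186.

181,186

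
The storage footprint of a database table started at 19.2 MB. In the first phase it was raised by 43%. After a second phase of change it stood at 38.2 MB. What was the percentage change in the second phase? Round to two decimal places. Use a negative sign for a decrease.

After the first phase: 19.2 × 1.43 = 27.456.
Second-phase multiplier: 38.2 ÷ 27.456 ≈ 1.391317.
That is a change of 39.13%.

39.13%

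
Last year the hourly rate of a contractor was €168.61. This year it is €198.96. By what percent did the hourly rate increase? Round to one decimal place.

18.0%

Change: €198.96 − €168.61 = €30.35.
Relative to the original: €30.35 ÷ €168.61 ≈ 18.0%.
So the hourly rate increased by 18.0%.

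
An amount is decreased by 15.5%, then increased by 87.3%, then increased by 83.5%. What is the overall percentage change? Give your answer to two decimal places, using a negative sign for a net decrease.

The combined multiplier is 0.845 × 1.873 × 1.835 = 2.904226975.
That corresponds to an increase of 190.42%.

190.42%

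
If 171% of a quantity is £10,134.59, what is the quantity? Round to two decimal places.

£5,926.66

£10,134.59 ÷ 1.71 ≈ £5,926.66.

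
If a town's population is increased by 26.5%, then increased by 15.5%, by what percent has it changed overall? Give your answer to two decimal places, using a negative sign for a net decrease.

46.11%

A 26.5% increase multiplies by 1.265.
Then a 15.5% increase: 1.265 × 1.155 = 1.461075.
Overall factor 1.461075, i.e. 46.11%.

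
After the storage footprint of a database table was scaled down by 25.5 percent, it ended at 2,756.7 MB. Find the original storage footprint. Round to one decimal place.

3,700.3 MB

The overall multiplier applied was 0.745.
So the original storage footprint was 2,756.7 ÷ 0.745 ≈ 3,700.3 MB.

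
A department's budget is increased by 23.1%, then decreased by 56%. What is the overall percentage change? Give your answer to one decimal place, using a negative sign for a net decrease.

A 23.1% increase multiplies by 1.231.
Then a 56% decrease: 1.231 × 0.44 = 0.54164.
Overall factor 0.54164, i.e. -45.8%.

-45.8%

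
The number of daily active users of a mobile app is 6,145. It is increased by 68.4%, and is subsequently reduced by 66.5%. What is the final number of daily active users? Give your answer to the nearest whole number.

3,467

Each change multiplies by a factor: 1.684 × 0.335 = 0.56414.
6,145 × 0.56414 = 3466.6403 ≈ 3,467.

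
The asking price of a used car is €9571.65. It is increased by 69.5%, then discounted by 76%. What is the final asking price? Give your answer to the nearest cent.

€3893.75

69.5% increase: €9571.65 × 1.695 = €16223.94675.
Apply the 76% decrease: €16223.94675 × 0.24 = €3893.74722 ≈ €3893.75.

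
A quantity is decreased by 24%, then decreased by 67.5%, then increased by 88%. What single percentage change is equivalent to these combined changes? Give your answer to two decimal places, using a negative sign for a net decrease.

-53.56%

The combined multiplier is 0.76 × 0.325 × 1.88 = 0.46436.
That corresponds to a decrease of 53.56%.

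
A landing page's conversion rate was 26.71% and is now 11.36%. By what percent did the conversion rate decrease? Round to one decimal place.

57.5%

The change is 11.36 − 26.71 = -15.35 percentage points.
Relative to the original 26.71%, that is -15.35 ÷ 26.71 ≈ -57.5%.
So the conversion rate fell by 57.5%.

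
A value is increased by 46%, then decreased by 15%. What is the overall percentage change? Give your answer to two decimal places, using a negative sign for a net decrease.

A 46% increase multiplies by 1.46.
Then a 15% decrease: 1.46 × 0.85 = 1.241.
Overall factor 1.241, i.e. 24.10%.

24.10%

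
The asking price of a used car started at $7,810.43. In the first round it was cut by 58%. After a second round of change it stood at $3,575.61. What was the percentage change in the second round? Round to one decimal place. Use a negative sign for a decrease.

After the first round: $7,810.43 × 0.42 = $3280.3806.
Second-round multiplier: $3,575.61 ÷ $3280.3806 ≈ 1.09.
That is a change of 9.0%.

9.0%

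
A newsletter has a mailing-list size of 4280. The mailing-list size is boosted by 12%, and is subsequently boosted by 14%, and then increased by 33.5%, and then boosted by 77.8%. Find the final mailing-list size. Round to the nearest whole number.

12971

Each change multiplies by a factor: 1.12 × 1.14 × 1.335 × 1.778 = 3.030650784.
4280 × 3.030650784 = 12971.18535552 ≈ 12971.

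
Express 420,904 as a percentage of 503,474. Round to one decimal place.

83.6%

420,904 ÷ 503,474 ≈ 83.6%.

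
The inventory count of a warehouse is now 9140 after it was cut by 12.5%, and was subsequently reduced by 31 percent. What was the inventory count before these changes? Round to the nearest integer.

15139

The overall multiplier applied was 0.875 × 0.69 = 0.60375.
So the original inventory count was 9140 ÷ 0.60375 ≈ 15139.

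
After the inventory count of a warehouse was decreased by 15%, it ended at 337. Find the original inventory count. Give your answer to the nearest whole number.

396

The overall multiplier applied was 0.85.
So the original inventory count was 337 ÷ 0.85 ≈ 396.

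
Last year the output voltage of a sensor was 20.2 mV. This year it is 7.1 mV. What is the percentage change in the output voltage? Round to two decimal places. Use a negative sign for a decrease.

-64.85%

Change: 7.1 − 20.2 = -13.1.
Relative to the original: -13.1 ÷ 20.2 ≈ -64.85%.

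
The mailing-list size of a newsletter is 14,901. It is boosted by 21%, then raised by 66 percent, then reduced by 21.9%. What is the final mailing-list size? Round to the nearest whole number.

Apply the 21% increase: 14,901 × 1.21 = 18030.21.
Apply the 66% increase: 18030.21 × 1.66 = 29930.1486.
After the 21.9% decrease: 29930.1486 × 0.781 = 23375.4460566 ≈ 23,375.

23,375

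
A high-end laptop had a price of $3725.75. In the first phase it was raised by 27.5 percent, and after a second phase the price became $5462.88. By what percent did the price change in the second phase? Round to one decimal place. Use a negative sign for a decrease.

15.0%

After the first phase: $3725.75 × 1.275 = $4750.33125.
Second-phase multiplier: $5462.88 ÷ $4750.33125 ≈ 1.15.
That is a change of 15.0%.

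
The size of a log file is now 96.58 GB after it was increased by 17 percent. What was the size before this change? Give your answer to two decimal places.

The overall multiplier applied was 1.17.
So the original size was 96.58 ÷ 1.17 ≈ 82.55 GB.

82.55 GB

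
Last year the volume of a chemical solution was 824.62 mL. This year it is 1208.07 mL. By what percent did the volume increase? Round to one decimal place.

Change: 1208.07 − 824.62 = 383.45.
Relative to the original: 383.45 ÷ 824.62 ≈ 46.5%.
So the volume increased by 46.5%.

46.5%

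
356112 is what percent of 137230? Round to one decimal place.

356112 ÷ 137230 ≈ 259.5%.

259.5%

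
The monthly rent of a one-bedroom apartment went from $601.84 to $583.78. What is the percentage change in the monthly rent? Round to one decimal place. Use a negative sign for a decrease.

Change: $583.78 − $601.84 = -$18.06.
Relative to the original: -$18.06 ÷ $601.84 ≈ -3.0%.

-3.0%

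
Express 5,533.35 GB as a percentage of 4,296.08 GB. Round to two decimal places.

5,533.35 GB ÷ 4,296.08 GB ≈ 128.80%.

128.80%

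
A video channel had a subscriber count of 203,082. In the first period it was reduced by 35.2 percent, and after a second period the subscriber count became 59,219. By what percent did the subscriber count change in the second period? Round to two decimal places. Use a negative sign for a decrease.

After the first period: 203,082 × 0.648 = 131597.136.
Second-period multiplier: 59,219 ÷ 131597.136 ≈ 0.450002.
That is a change of -55.00%.

-55.00%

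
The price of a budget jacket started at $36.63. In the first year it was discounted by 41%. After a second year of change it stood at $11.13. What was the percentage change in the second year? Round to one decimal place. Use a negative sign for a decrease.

After the first year: $36.63 × 0.59 = $21.6117.
Second-year multiplier: $11.13 ÷ $21.6117 ≈ 0.515.
That is a change of -48.5%.

-48.5%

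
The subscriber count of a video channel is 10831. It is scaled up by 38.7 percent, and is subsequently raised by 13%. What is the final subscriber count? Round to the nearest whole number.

16976

After the 38.7% increase: 10831 × 1.387 = 15022.597.
Apply the 13% increase: 15022.597 × 1.13 = 16975.53461 ≈ 16976.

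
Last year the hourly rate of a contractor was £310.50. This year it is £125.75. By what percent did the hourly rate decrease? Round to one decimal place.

Change: £125.75 − £310.50 = -£184.75.
Relative to the original: -£184.75 ÷ £310.50 ≈ -59.5%.
So the hourly rate decreased by 59.5%.

59.5%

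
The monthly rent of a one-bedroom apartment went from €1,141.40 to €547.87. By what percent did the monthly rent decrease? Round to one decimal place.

52.0%

Change: €547.87 − €1,141.40 = -€593.53.
Relative to the original: -€593.53 ÷ €1,141.40 ≈ -52.0%.
So the monthly rent decreased by 52.0%.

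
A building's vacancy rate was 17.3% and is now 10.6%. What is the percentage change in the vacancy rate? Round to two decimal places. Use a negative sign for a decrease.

-38.73%

The change is 10.6 − 17.3 = -6.7 percentage points.
Relative to the original 17.3%, that is -6.7 ÷ 17.3 ≈ -38.73%.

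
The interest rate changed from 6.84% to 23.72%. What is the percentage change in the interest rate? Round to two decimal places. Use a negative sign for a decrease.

The change is 23.72 − 6.84 = 16.88 percentage points.
Relative to the original 6.84%, that is 16.88 ÷ 6.84 ≈ 246.78%.

246.78%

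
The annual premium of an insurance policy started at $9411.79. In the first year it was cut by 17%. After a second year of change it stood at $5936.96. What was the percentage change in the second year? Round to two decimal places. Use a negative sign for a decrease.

After the first year: $9411.79 × 0.83 = $7811.7857.
Second-year multiplier: $5936.96 ÷ $7811.7857 ≈ 0.76.
That is a change of -24.00%.

-24.00%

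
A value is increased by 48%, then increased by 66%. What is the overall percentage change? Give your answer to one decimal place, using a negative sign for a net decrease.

The combined multiplier is 1.48 × 1.66 = 2.4568.
That corresponds to an increase of 145.7%.

145.7%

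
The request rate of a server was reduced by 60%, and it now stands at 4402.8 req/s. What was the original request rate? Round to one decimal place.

11007.0 req/s

The overall multiplier applied was 0.4.
So the original request rate was 4402.8 ÷ 0.4 = 11007.0 req/s.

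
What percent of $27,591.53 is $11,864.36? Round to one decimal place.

$11,864.36 ÷ $27,591.53 ≈ 43.0%.

43.0%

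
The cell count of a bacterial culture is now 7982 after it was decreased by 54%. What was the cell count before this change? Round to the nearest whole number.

17352

The overall multiplier applied was 0.46.
So the original cell count was 7982 ÷ 0.46 ≈ 17352.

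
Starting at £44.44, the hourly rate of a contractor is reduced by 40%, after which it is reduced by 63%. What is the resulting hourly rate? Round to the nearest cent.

Each change multiplies by a factor: 0.6 × 0.37 = 0.222.
£44.44 × 0.222 = £9.86568 ≈ £9.87.

£9.87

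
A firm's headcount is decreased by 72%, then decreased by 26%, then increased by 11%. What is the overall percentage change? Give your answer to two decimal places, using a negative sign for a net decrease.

-77.00%

The combined multiplier is 0.28 × 0.74 × 1.11 = 0.229992.
That corresponds to a decrease of 77.00%.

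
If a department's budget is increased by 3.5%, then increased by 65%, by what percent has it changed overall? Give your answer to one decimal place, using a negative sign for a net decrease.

70.8%

The combined multiplier is 1.035 × 1.65 = 1.70775.
That corresponds to an increase of 70.8%.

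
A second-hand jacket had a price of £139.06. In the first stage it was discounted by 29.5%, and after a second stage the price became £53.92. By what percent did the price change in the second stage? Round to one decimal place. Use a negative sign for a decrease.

After the first stage: £139.06 × 0.705 = £98.0373.
Second-stage multiplier: £53.92 ÷ £98.0373 ≈ 0.54999.
That is a change of -45.0%.

-45.0%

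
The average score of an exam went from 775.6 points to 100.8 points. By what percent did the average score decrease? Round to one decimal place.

87.0%

Change: 100.8 − 775.6 = -674.8.
Relative to the original: -674.8 ÷ 775.6 ≈ -87.0%.
So the average score decreased by 87.0%.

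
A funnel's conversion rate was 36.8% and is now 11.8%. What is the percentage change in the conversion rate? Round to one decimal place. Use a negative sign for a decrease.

The change is 11.8 − 36.8 = -25.0 percentage points.
Relative to the original 36.8%, that is -25.0 ÷ 36.8 ≈ -67.9%.

-67.9%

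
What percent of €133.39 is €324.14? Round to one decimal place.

243.0%

€324.14 ÷ €133.39 ≈ 243.0%.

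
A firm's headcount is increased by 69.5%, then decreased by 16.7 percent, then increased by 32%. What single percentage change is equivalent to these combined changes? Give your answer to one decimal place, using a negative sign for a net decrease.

86.4%

The combined multiplier is 1.695 × 0.833 × 1.32 = 1.8637542.
That corresponds to an increase of 86.4%.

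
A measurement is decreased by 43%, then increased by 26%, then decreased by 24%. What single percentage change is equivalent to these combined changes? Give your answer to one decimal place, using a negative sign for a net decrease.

A 43% decrease multiplies by 0.57.
Then a 26% increase: 0.57 × 1.26 = 0.7182.
Then a 24% decrease: 0.7182 × 0.76 = 0.545832.
Overall factor 0.545832, i.e. -45.4%.

-45.4%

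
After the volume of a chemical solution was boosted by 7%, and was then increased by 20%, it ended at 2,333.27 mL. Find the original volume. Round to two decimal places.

The overall multiplier applied was 1.07 × 1.2 = 1.284.
So the original volume was 2,333.27 ÷ 1.284 ≈ 1,817.19 mL.

1,817.19 mL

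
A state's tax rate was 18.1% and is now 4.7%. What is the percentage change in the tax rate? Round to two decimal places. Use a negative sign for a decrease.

-74.03%

The change is 4.7 − 18.1 = -13.4 percentage points.
Relative to the original 18.1%, that is -13.4 ÷ 18.1 ≈ -74.03%.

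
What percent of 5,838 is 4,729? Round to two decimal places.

81.00%

4,729 ÷ 5,838 ≈ 81.00%.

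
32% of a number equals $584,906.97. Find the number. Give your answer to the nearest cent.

$1,827,834.28

$584,906.97 ÷ 0.32 ≈ $1,827,834.28.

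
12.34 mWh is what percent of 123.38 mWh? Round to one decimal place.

12.34 mWh ÷ 123.38 mWh ≈ 10.0%.

10.0%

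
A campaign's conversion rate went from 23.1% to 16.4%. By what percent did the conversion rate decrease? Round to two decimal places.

29.00%

The change is 16.4 − 23.1 = -6.7 percentage points.
Relative to the original 23.1%, that is -6.7 ÷ 23.1 ≈ -29.00%.
So the conversion rate fell by 29.00%.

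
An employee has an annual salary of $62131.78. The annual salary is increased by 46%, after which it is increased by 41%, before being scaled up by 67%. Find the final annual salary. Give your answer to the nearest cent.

46% increase: $62131.78 × 1.46 = $90712.3988.
41% increase: $90712.3988 × 1.41 = $127904.482308.
Apply the 67% increase: $127904.482308 × 1.67 = $213600.48545436 ≈ $213600.49.

$213600.49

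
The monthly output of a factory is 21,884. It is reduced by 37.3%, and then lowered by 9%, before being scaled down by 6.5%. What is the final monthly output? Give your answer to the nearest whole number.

11,675

Each change multiplies by a factor: 0.627 × 0.91 × 0.935 = 0.53348295.
21,884 × 0.53348295 = 11674.7408778 ≈ 11,675.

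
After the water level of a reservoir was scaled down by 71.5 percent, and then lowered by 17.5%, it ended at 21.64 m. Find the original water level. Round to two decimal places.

92.04 m

Undoing the 17.5% decrease: 21.64 ÷ 0.825 ≈ 26.230303.
Undoing the 71.5% decrease: 26.230303 ÷ 0.285 ≈ 92.04 m.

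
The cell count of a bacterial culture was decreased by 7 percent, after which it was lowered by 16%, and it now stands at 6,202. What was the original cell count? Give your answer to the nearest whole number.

7,939

The overall multiplier applied was 0.93 × 0.84 = 0.7812.
So the original cell count was 6,202 ÷ 0.7812 ≈ 7,939.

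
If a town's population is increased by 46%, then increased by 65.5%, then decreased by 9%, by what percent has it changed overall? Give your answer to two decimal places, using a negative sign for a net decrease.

119.88%

The combined multiplier is 1.46 × 1.655 × 0.91 = 2.198833.
That corresponds to an increase of 119.88%.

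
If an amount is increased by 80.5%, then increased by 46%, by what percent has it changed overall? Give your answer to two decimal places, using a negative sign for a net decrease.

163.53%

An 80.5% increase multiplies by 1.805.
Then a 46% increase: 1.805 × 1.46 = 2.6353.
Overall factor 2.6353, i.e. 163.53%.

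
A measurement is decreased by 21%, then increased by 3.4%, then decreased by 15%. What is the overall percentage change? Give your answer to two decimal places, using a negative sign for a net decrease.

-30.57%

The combined multiplier is 0.79 × 1.034 × 0.85 = 0.694331.
That corresponds to a decrease of 30.57%.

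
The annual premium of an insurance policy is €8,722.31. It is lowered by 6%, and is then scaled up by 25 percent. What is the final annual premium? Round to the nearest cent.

€10,248.71

Each change multiplies by a factor: 0.94 × 1.25 = 1.175.
€8,722.31 × 1.175 = €10248.71425 ≈ €10,248.71.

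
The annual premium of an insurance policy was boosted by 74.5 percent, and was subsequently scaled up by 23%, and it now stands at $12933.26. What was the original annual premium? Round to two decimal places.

The overall multiplier applied was 1.745 × 1.23 = 2.14635.
So the original annual premium was $12933.26 ÷ 2.14635 ≈ $6025.70.

$6025.70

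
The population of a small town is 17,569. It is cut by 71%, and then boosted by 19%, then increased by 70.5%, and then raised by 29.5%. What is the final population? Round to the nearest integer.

13,387

Each change multiplies by a factor: 0.29 × 1.19 × 1.705 × 1.295 = 0.7619721725.
17,569 × 0.7619721725 = 13387.0890986525 ≈ 13,387.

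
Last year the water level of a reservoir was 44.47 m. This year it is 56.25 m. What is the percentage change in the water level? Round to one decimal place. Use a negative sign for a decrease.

Change: 56.25 − 44.47 = 11.78.
Relative to the original: 11.78 ÷ 44.47 ≈ 26.5%.

26.5%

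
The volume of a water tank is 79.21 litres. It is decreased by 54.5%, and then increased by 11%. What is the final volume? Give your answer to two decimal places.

40.01 litres

Each change multiplies by a factor: 0.455 × 1.11 = 0.50505.
79.21 × 0.50505 = 40.0050105 ≈ 40.01.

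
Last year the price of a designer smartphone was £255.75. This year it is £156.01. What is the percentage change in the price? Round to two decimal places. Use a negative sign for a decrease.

-39.00%

Change: £156.01 − £255.75 = -£99.74.
Relative to the original: -£99.74 ÷ £255.75 ≈ -39.00%.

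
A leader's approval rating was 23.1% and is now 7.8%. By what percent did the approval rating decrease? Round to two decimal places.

The change is 7.8 − 23.1 = -15.3 percentage points.
Relative to the original 23.1%, that is -15.3 ÷ 23.1 ≈ -66.23%.
So the approval rating fell by 66.23%.

66.23%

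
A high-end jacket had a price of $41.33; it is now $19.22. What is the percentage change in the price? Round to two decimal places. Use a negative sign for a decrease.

-53.50%

Change: $19.22 − $41.33 = -$22.11.
Relative to the original: -$22.11 ÷ $41.33 ≈ -53.50%.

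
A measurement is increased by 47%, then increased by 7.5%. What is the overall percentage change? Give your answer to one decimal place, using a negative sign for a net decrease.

A 47% increase multiplies by 1.47.
Then a 7.5% increase: 1.47 × 1.075 = 1.58025.
Overall factor 1.58025, i.e. 58.0%.

58.0%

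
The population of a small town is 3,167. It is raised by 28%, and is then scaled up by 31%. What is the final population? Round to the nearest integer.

5,310

Each change multiplies by a factor: 1.28 × 1.31 = 1.6768.
3,167 × 1.6768 = 5310.4256 ≈ 5,310.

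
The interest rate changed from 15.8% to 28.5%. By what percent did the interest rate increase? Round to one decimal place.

80.4%

The change is 28.5 − 15.8 = 12.7 percentage points.
Relative to the original 15.8%, that is 12.7 ÷ 15.8 ≈ 80.4%.
So the interest rate rose by 80.4%.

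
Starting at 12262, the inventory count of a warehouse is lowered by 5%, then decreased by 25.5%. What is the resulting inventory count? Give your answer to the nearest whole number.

8678

Apply the 5% decrease: 12262 × 0.95 = 11648.9.
Apply the 25.5% decrease: 11648.9 × 0.745 = 8678.4305 ≈ 8678.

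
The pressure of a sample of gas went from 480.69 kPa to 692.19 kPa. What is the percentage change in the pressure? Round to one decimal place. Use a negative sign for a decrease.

44.0%

Change: 692.19 − 480.69 = 211.50.
Relative to the original: 211.50 ÷ 480.69 ≈ 44.0%.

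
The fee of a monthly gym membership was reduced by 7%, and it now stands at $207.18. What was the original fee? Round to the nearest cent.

The overall multiplier applied was 0.93.
So the original fee was $207.18 ÷ 0.93 ≈ $222.77.

$222.77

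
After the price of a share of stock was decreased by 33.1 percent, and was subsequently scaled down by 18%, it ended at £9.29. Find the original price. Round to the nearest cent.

£16.93

The overall multiplier applied was 0.669 × 0.82 = 0.54858.
So the original price was £9.29 ÷ 0.54858 ≈ £16.93.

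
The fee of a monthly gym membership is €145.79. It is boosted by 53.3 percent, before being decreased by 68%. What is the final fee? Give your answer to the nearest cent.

€71.52

Each change multiplies by a factor: 1.533 × 0.32 = 0.49056.
€145.79 × 0.49056 = €71.5187424 ≈ €71.52.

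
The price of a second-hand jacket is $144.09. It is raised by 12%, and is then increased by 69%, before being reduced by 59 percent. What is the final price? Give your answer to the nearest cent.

$111.82

Each change multiplies by a factor: 1.12 × 1.69 × 0.41 = 0.776048.
$144.09 × 0.776048 = $111.82075632 ≈ $111.82.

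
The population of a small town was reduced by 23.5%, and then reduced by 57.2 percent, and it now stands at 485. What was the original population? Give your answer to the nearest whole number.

The overall multiplier applied was 0.765 × 0.428 = 0.32742.
So the original population was 485 ÷ 0.32742 ≈ 1481.

1481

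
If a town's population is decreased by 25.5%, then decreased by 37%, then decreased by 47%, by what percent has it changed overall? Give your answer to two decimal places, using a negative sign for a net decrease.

A 25.5% decrease multiplies by 0.745.
Then a 37% decrease: 0.745 × 0.63 = 0.46935.
Then a 47% decrease: 0.46935 × 0.53 = 0.2487555.
Overall factor 0.2487555, i.e. -75.12%.

-75.12%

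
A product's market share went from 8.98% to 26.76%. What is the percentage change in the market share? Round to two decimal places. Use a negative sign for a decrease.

The change is 26.76 − 8.98 = 17.78 percentage points.
Relative to the original 8.98%, that is 17.78 ÷ 8.98 ≈ 198.00%.

198.00%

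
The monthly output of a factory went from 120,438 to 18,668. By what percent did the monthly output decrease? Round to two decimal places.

Change: 18,668 − 120,438 = -101,770.
Relative to the original: -101,770 ÷ 120,438 ≈ -84.50%.
So the monthly output decreased by 84.50%.

84.50%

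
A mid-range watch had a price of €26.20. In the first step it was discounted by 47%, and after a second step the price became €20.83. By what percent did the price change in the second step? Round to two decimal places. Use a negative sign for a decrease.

After the first step: €26.20 × 0.53 = €13.886.
Second-step multiplier: €20.83 ÷ €13.886 ≈ 1.500072.
That is a change of 50.01%.

50.01%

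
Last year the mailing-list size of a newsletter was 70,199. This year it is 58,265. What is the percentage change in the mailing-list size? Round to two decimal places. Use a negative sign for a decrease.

-17.00%

Change: 58,265 − 70,199 = -11,934.
Relative to the original: -11,934 ÷ 70,199 ≈ -17.00%.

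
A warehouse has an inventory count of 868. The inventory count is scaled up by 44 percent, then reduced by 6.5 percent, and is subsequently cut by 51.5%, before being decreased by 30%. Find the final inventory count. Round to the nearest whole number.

Apply the 44% increase: 868 × 1.44 = 1249.92.
After the 6.5% decrease: 1249.92 × 0.935 = 1168.6752.
51.5% decrease: 1168.6752 × 0.485 = 566.807472.
30% decrease: 566.807472 × 0.7 = 396.7652304 ≈ 397.

397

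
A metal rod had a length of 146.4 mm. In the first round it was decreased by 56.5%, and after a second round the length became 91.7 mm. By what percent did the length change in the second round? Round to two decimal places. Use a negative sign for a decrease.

43.99%

After the first round: 146.4 × 0.435 = 63.684.
Second-round multiplier: 91.7 ÷ 63.684 ≈ 1.439922.
That is a change of 43.99%.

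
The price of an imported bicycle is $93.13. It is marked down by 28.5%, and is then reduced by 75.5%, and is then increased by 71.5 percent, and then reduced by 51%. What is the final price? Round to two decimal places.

$13.71

After the 28.5% decrease: $93.13 × 0.715 = $66.58795.
75.5% decrease: $66.58795 × 0.245 = $16.31404775.
Apply the 71.5% increase: $16.31404775 × 1.715 = $27.97859189125.
After the 51% decrease: $27.97859189125 × 0.49 = $13.7095100267125 ≈ $13.71.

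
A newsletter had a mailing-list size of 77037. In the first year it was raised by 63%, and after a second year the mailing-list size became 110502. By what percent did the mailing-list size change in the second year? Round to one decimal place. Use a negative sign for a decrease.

-12.0%

After the first year: 77037 × 1.63 = 125570.31.
Second-year multiplier: 110502 ÷ 125570.31 ≈ 0.88.
That is a change of -12.0%.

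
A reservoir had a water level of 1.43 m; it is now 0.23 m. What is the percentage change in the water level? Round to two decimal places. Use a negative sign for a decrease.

-83.92%

Change: 0.23 − 1.43 = -1.20.
Relative to the original: -1.20 ÷ 1.43 ≈ -83.92%.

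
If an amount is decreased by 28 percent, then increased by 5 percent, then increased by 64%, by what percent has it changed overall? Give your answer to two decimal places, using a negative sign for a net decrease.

The combined multiplier is 0.72 × 1.05 × 1.64 = 1.23984.
That corresponds to an increase of 23.98%.

23.98%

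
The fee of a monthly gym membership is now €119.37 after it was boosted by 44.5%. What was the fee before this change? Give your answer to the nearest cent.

€82.61

The overall multiplier applied was 1.445.
So the original fee was €119.37 ÷ 1.445 ≈ €82.61.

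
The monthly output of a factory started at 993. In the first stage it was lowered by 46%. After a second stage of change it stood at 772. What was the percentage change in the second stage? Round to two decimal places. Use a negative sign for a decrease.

After the first stage: 993 × 0.54 = 536.22.
Second-stage multiplier: 772 ÷ 536.22 ≈ 1.439708.
That is a change of 43.97%.

43.97%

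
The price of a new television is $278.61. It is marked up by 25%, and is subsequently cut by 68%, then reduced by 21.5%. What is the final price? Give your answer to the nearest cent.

After the 25% increase: $278.61 × 1.25 = $348.2625.
Apply the 68% decrease: $348.2625 × 0.32 = $111.444.
After the 21.5% decrease: $111.444 × 0.785 = $87.48354 ≈ $87.48.

$87.48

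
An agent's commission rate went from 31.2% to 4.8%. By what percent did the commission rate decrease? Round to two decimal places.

84.62%

The change is 4.8 − 31.2 = -26.4 percentage points.
Relative to the original 31.2%, that is -26.4 ÷ 31.2 ≈ -84.62%.
So the commission rate fell by 84.62%.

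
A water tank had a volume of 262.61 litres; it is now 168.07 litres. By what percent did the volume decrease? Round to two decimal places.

36.00%

Change: 168.07 − 262.61 = -94.54.
Relative to the original: -94.54 ÷ 262.61 ≈ -36.00%.
So the volume decreased by 36.00%.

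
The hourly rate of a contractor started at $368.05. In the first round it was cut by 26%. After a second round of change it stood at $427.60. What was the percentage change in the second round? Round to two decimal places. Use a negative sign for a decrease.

After the first round: $368.05 × 0.74 = $272.357.
Second-round multiplier: $427.60 ÷ $272.357 ≈ 1.569998.
That is a change of 57.00%.

57.00%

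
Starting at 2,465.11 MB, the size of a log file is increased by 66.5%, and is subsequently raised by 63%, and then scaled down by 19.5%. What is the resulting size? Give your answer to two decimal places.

66.5% increase: 2,465.11 × 1.665 = 4104.40815.
Apply the 63% increase: 4104.40815 × 1.63 = 6690.1852845.
Apply the 19.5% decrease: 6690.1852845 × 0.805 = 5385.5991540225 ≈ 5,385.60.

5,385.60 MB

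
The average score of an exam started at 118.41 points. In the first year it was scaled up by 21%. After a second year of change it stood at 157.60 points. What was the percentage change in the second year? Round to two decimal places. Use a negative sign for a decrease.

10.00%

After the first year: 118.41 × 1.21 = 143.2761.
Second-year multiplier: 157.60 ÷ 143.2761 ≈ 1.099974.
That is a change of 10.00%.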